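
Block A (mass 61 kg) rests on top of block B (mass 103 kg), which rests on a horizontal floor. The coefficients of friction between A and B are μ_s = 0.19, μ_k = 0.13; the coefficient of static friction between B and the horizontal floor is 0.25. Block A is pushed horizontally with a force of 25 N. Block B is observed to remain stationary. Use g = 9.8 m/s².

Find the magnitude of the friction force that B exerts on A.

f ≈ 25 N

Between the blocks, N₁ = m_A g = 597.8 N.
So the A–B interface can sustain at most μ_s N₁ = 113.6 N of static friction.
Since P = 25 N ≤ 113.6 N, A does not slip on B; friction on A equals P = 25 N.
By Newton's third law B feels 25 N forward from A. With B stationary, the floor's static friction on B balances it: f₂ = 25 N (well within μ_s(m_A+m_B)g = 401.8 N).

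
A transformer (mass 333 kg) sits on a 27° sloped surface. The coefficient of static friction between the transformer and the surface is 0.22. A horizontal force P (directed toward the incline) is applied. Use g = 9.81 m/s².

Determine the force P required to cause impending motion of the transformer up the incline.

At impending motion up the slope, friction acts down-slope at its limit: f = μ_s N.
Perpendicular to the incline: N = m g cos θ + P sin θ.
Along the incline: P cos θ = m g sin θ + μ_s N = m g sin θ + μ_s (m g cos θ + P sin θ).
Solving, P (cos θ − μ_s sin θ) = m g (sin θ + μ_s cos θ), so P = 333×9.81×(sin 27° + 0.22 cos 27°)/(cos 27° − 0.22 sin 27°) = 3270×0.65/0.7911 = 2680 N.

P ≈ 2680 N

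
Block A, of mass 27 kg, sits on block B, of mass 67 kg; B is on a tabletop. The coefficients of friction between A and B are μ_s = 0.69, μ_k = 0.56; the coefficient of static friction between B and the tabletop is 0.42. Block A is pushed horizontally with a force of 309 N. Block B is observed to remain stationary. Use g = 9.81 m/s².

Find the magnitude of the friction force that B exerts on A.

f ≈ 148 N

Between the blocks, N₁ = m_A g = 264.9 N.
Maximum static friction on A from B: μ_s N₁ = 0.69×264.9 = 182.8 N.
P = 309 N exceeds that limit, so A slips over B and the interface friction becomes kinetic: f₁ = μ_k N₁ = 0.56×264.9 = 148 N.
B experiences an equal 148 N forward from A (third law). B is in equilibrium, so the floor supplies f₂ = 148 N of static friction (limit μ_s(m_A+m_B)g = 387.3 N, not exceeded).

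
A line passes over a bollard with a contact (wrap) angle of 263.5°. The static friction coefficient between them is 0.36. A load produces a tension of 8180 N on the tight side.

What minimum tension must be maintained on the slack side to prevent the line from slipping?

T_min ≈ 1560 N

Capstan equation at impending slip: T_tight/T_slack = e^{μβ}.
β = 263.5° = 4.599 rad; e^{μβ} = e^{0.36×4.599} = 5.236.
T_slack = T_tight / e^{μβ} = 8180 / 5.236 = 1560 N.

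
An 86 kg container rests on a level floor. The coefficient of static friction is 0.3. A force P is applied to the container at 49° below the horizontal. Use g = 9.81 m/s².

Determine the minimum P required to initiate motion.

P ≈ 589 N

N = m g + P sin α (the push presses the container into the level floor).
At impending slip, P cos α = μ_s N = μ_s (m g + P sin α).
Solving: P (cos α − μ_s sin α) = μ_s m g → P = 0.3×844/(cos 49° − 0.3 sin 49°) = 253/0.4296 = 589 N.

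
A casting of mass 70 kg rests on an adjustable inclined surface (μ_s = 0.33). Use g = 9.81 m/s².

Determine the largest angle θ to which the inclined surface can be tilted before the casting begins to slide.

θ_max ≈ 18.3°

At the slip threshold, m g sin θ = μ_s · m g cos θ, so tan θ = μ_s.
θ_max = arctan(0.33) = 18.3°.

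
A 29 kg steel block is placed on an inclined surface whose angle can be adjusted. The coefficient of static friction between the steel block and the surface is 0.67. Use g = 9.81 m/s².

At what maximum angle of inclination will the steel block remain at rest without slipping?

θ_max ≈ 33.8°

At the slip threshold, m g sin θ = μ_s · m g cos θ, so tan θ = μ_s.
θ_max = arctan(0.67) = 33.8°.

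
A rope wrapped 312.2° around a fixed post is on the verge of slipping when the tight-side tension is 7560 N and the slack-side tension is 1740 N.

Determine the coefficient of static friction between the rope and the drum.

μ ≈ 0.27

T₂/T₁ = e^{μβ} → μ = ln(T₂/T₁)/β.
β = 312.2° = 5.449 rad.
μ = ln(7560/1740)/5.449 = ln(4.345)/5.449 = 0.27.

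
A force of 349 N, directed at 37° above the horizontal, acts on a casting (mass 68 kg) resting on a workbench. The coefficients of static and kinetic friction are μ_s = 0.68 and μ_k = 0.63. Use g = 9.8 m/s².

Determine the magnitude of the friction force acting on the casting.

Vertical equilibrium gives N = m g − P sin α = 456.4 N.
For equilibrium, f = P cos α = 349×cos 37° = 278.7 N.
The static-friction limit is μ_s N = 310.3 N.
278.7 ≤ 310.3 N → static; friction equals the required 279 N.

f ≈ 279 N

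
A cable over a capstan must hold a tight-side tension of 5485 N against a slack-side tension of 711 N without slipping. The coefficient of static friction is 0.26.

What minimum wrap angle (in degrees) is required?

β_min ≈ 450°

T₂/T₁ = e^{μβ} → β = ln(T₂/T₁)/μ.
β = ln(5485/711)/0.26 = 2.043/0.26 = 7.858 rad.
In degrees: β = 7.858 × 180/π = 450°.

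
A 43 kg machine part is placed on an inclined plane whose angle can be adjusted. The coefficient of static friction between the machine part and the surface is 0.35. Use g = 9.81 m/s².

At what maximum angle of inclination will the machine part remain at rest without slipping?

At the slip threshold, m g sin θ = μ_s · m g cos θ, so tan θ = μ_s.
θ_max = arctan(0.35) = 19.3°.

θ_max ≈ 19.3°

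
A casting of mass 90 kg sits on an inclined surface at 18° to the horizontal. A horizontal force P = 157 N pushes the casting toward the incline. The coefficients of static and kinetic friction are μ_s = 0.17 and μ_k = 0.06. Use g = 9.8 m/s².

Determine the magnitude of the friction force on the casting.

The horizontal push has a component P sin θ into the surface, so N = m g cos θ + P sin θ = 838.8 + 48.52 = 887.3 N.
Along the incline, the net driving force (taking up-slope positive) is P cos θ − m g sin θ = 149.3 − 272.6 = -123.2 N, so equilibrium requires friction f = 123.2 N (up-slope).
The limit of static friction is μ_s N = 150.8 N.
Since 123.2 N is within the 150.8 N limit, the casting stays put and friction is exactly 123 N.

f ≈ 123 N (up the incline)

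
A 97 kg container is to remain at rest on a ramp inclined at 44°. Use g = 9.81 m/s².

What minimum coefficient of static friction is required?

At the slip threshold m g sin θ = μ_s m g cos θ, so μ_s,min = tan θ.
μ_s,min = tan 44° = 0.966.

μ_s,min ≈ 0.966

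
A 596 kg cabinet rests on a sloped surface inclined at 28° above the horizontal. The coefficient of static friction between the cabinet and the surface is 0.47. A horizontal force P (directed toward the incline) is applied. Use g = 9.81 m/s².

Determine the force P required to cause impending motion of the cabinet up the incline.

At impending motion up the slope, friction acts down-slope at its limit: f = μ_s N.
Perpendicular to the incline: N = m g cos θ + P sin θ.
Along the incline: P cos θ = m g sin θ + μ_s N = m g sin θ + μ_s (m g cos θ + P sin θ).
Solving, P (cos θ − μ_s sin θ) = m g (sin θ + μ_s cos θ), so P = 596×9.81×(sin 28° + 0.47 cos 28°)/(cos 28° − 0.47 sin 28°) = 5850×0.8845/0.6623 = 7810 N.

P ≈ 7810 N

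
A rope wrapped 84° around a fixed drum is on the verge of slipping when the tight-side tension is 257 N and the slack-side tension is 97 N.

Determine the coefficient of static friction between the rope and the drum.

μ ≈ 0.665

T₂/T₁ = e^{μβ} → μ = ln(T₂/T₁)/β.
β = 84° = 1.466 rad.
μ = ln(257/97)/1.466 = ln(2.649)/1.466 = 0.665.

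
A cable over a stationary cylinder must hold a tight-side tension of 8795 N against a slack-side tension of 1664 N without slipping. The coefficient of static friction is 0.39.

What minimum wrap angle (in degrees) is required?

β_min ≈ 245°

T₂/T₁ = e^{μβ} → β = ln(T₂/T₁)/μ.
β = ln(8795/1664)/0.39 = 1.665/0.39 = 4.269 rad.
In degrees: β = 4.269 × 180/π = 245°.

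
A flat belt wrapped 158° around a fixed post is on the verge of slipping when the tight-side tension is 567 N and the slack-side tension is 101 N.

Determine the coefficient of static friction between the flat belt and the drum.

T₂/T₁ = e^{μβ} → μ = ln(T₂/T₁)/β.
β = 158° = 2.758 rad.
μ = ln(567/101)/2.758 = ln(5.614)/2.758 = 0.626.

μ ≈ 0.626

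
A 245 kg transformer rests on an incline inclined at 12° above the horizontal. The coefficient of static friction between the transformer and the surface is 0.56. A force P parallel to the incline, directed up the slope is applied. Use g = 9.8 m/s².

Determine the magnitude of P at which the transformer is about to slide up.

At impending motion up the slope, friction acts down-slope at its limit: f = μ_s N.
P is parallel to the surface, so N = m g cos θ = 2350 N.
Along the incline: P = m g sin θ + μ_s N = 499 + 0.56×2350 = 1810 N.

P ≈ 1810 N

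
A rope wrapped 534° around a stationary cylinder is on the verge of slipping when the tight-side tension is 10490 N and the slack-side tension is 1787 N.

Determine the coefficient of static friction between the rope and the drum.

μ ≈ 0.19

T₂/T₁ = e^{μβ} → μ = ln(T₂/T₁)/β.
β = 534° = 9.32 rad.
μ = ln(10490/1787)/9.32 = ln(5.87)/9.32 = 0.19.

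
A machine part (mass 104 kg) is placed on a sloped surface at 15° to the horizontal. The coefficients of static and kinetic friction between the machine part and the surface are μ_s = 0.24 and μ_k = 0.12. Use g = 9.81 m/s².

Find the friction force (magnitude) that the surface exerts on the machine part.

f ≈ 118 N (up the incline)

The normal reaction is N = m g cos θ = 985.5 N.
Along the slope the weight component is m g sin θ = 264.1 N; friction must supply exactly this, acting up-slope.
Maximum static friction available: μ_s N = 0.24 × 985.5 = 236.5 N.
Since |264.1| > 236.5 N, static friction cannot hold it; the machine part slides down the incline and kinetic friction applies: f = μ_k N = 0.12 × 985.5 = 118 N.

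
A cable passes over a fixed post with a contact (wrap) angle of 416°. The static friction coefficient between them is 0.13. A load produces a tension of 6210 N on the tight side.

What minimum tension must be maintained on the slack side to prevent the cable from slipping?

T_min ≈ 2420 N

Capstan equation at impending slip: T_tight/T_slack = e^{μβ}.
β = 416° = 7.261 rad; e^{μβ} = e^{0.13×7.261} = 2.57.
T_slack = T_tight / e^{μβ} = 6210 / 2.57 = 2420 N.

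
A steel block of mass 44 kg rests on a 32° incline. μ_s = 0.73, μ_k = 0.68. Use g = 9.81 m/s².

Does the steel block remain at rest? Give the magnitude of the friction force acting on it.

f ≈ 229 N

N = m g cos θ = 366 N.
Down-slope weight component: m g sin θ = 229 N.
μ_s N = 267 N.
229 ≤ 267 N, so it stays put; friction = 229 N.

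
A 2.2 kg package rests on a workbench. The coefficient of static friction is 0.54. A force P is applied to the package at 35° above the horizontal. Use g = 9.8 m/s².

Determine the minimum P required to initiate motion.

P ≈ 10.3 N

N = m g − P sin α (the pull lifts the package).
At impending slip, P cos α = μ_s N = μ_s (m g − P sin α).
Solving: P (cos α + μ_s sin α) = μ_s m g → P = 0.54×21.6/(cos 35° + 0.54 sin 35°) = 11.6/1.129 = 10.3 N.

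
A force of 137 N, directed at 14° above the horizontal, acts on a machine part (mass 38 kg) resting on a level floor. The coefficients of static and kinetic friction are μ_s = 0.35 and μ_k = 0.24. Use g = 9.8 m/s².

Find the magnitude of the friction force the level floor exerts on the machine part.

Vertical equilibrium gives N = m g − P sin α = 339.3 N.
For equilibrium, f = P cos α = 137×cos 14° = 132.9 N.
μ_s N = 0.35 × 339.3 = 118.7 N.
132.9 > 118.7 N → the machine part slides; f = μ_k N = 0.24×339.3 = 81.4 N.

f ≈ 81.4 N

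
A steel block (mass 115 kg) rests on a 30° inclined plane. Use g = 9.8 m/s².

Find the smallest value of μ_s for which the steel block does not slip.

μ_s,min ≈ 0.577

At the slip threshold m g sin θ = μ_s m g cos θ, so μ_s,min = tan θ.
μ_s,min = tan 30° = 0.577.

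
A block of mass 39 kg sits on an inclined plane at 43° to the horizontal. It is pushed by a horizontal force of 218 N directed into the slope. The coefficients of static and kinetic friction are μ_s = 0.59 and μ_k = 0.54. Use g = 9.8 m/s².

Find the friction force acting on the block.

The horizontal push has a component P sin θ into the surface, so N = m g cos θ + P sin θ = 279.5 + 148.7 = 428.2 N.
Parallel to the incline: P cos θ − m g sin θ = 159.4 − 260.7 = -101.2 N; the friction needed to balance this is 101.2 N acting up the slope.
Maximum static friction: μ_s N = 0.59 × 428.2 = 252.6 N.
|f_req| = 101.2 ≤ 252.6 N → the block is in equilibrium; friction equals the required value.

f ≈ 101 N (up the incline)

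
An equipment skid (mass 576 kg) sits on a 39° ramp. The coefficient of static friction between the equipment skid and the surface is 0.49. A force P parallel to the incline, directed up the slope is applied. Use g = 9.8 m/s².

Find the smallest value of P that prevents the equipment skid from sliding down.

P_min ≈ 1400 N

The equipment skid tends to slide down (tan θ > μ_s), so at the point of impending slip friction acts up-slope at its limit: f = μ_s N.
P is parallel to the surface, so N = m g cos θ = 4390 N.
Along the incline: P + μ_s N = m g sin θ, so P = 3550 − 0.49×4390 = 1400 N.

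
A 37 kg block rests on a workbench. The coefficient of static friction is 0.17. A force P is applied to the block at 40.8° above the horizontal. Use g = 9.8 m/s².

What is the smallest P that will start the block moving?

P ≈ 71 N

N = m g − P sin α (the pull lifts the block).
At impending slip, P cos α = μ_s N = μ_s (m g − P sin α).
Solving: P (cos α + μ_s sin α) = μ_s m g → P = 0.17×363/(cos 40.8° + 0.17 sin 40.8°) = 61.6/0.8681 = 71 N.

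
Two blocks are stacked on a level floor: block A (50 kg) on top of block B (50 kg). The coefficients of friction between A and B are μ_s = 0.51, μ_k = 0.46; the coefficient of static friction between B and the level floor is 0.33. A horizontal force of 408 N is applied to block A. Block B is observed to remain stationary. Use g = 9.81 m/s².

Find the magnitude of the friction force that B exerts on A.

f ≈ 226 N

The normal force B exerts on A is simply A's weight, N₁ = 490.5 N.
Maximum static friction on A from B: μ_s N₁ = 0.51×490.5 = 250.2 N.
Since P = 408 N > 250.2 N, A slides on B; the A–B friction is kinetic: f₁ = μ_k N₁ = 0.46×490.5 = 226 N.
By Newton's third law B feels 226 N forward from A. With B stationary, the floor's static friction on B balances it: f₂ = 226 N (well within μ_s(m_A+m_B)g = 323.7 N).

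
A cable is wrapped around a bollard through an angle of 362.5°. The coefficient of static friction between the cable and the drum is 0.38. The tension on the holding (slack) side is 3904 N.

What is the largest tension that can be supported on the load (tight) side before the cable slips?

At impending slip the capstan equation gives T₂/T₁ = e^{μβ} with β in radians.
β = 362.5° × π/180 = 6.327 rad.
e^{μβ} = e^{0.38×6.327} = 11.07.
T₂ = T₁ · e^{μβ} = 3904 × 11.07 = 43200 N.

T_max ≈ 43200 N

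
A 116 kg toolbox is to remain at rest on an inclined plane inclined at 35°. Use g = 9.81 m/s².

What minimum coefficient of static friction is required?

μ_s,min ≈ 0.7

At the slip threshold m g sin θ = μ_s m g cos θ, so μ_s,min = tan θ.
μ_s,min = tan 35° = 0.7.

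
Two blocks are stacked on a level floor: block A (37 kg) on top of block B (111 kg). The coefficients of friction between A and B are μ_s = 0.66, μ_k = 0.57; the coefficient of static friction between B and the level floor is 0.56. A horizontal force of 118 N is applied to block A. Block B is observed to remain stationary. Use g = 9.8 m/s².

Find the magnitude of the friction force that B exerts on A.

f ≈ 118 N

The normal force B exerts on A is simply A's weight, N₁ = 362.6 N.
Maximum static friction on A from B: μ_s N₁ = 0.66×362.6 = 239.3 N.
Since P = 118 N ≤ 239.3 N, A does not slip on B; friction on A equals P = 118 N.
By Newton's third law B feels 118 N forward from A. With B stationary, the floor's static friction on B balances it: f₂ = 118 N (well within μ_s(m_A+m_B)g = 812.2 N).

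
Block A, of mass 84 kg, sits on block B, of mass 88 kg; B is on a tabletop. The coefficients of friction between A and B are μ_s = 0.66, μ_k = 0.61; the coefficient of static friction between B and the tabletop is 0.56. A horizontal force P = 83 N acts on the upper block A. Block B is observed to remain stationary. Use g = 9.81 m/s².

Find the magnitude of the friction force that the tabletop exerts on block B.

Between the blocks, N₁ = m_A g = 824 N.
So the A–B interface can sustain at most μ_s N₁ = 543.9 N of static friction.
Since P = 83 N ≤ 543.9 N, A does not slip on B; friction on A equals P = 83 N.
B experiences an equal 83 N forward from A (third law). B is in equilibrium, so the floor supplies f₂ = 83 N of static friction (limit μ_s(m_A+m_B)g = 944.9 N, not exceeded).

f ≈ 83 N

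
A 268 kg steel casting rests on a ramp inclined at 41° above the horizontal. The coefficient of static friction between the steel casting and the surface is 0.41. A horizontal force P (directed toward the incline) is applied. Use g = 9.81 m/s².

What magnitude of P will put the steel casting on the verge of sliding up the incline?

At impending motion up the slope, friction acts down-slope at its limit: f = μ_s N.
Perpendicular to the incline: N = m g cos θ + P sin θ.
Along the incline: P cos θ = m g sin θ + μ_s N = m g sin θ + μ_s (m g cos θ + P sin θ).
Solving, P (cos θ − μ_s sin θ) = m g (sin θ + μ_s cos θ), so P = 268×9.81×(sin 41° + 0.41 cos 41°)/(cos 41° − 0.41 sin 41°) = 2630×0.9655/0.4857 = 5230 N.

P ≈ 5230 N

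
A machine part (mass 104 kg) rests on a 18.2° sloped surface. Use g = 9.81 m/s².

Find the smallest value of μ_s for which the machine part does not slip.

μ_s,min ≈ 0.329

At the slip threshold m g sin θ = μ_s m g cos θ, so μ_s,min = tan θ.
μ_s,min = tan 18.2° = 0.329.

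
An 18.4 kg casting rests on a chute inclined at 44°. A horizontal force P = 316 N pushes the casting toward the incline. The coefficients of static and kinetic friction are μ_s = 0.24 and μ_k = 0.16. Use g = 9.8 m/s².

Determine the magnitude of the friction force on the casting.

f ≈ 55.9 N (down the incline)

Resolve perpendicular to the incline: N = m g cos θ + P sin θ = 18.4×9.8×cos 44° + 316×sin 44° = 349.2 N.
Parallel to the incline: P cos θ − m g sin θ = 227.3 − 125.3 = 102.1 N; the friction needed to balance this is 102.1 N acting down the slope.
Maximum static friction: μ_s N = 0.24 × 349.2 = 83.81 N.
The required 102.1 N exceeds the static limit, so the casting slides up-slope and f = μ_k N = 0.16×349.2 = 55.9 N.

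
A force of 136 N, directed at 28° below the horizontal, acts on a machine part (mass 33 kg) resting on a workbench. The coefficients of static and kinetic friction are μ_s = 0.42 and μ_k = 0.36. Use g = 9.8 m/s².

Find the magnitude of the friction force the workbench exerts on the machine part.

f ≈ 120 N

The vertical component of P adds to the normal force: N = m g + P sin α = 323.4 + 63.85 = 387.2 N.
For equilibrium, f = P cos α = 136×cos 28° = 120.1 N.
μ_s N = 0.42 × 387.2 = 162.6 N.
120.1 ≤ 162.6 N → static; friction equals the required 120 N.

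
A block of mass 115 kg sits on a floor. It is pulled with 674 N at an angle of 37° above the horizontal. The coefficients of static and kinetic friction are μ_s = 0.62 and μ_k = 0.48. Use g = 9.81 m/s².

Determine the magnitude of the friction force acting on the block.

f ≈ 347 N

N = m g − P sin α = 1128 − 674×sin 37° = 722.5 N.
Horizontally, friction must balance P cos α = 538.3 N.
μ_s N = 0.62 × 722.5 = 448 N.
The required friction exceeds μ_s N, so the block moves and f = μ_k N = 347 N.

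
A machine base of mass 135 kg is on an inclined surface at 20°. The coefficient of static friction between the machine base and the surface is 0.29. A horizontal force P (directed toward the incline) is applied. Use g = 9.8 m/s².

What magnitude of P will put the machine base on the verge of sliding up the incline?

At impending motion up the slope, friction acts down-slope at its limit: f = μ_s N.
Perpendicular to the incline: N = m g cos θ + P sin θ.
Along the incline: P cos θ = m g sin θ + μ_s N = m g sin θ + μ_s (m g cos θ + P sin θ).
Solving, P (cos θ − μ_s sin θ) = m g (sin θ + μ_s cos θ), so P = 135×9.8×(sin 20° + 0.29 cos 20°)/(cos 20° − 0.29 sin 20°) = 1320×0.6145/0.8405 = 967 N.

P ≈ 967 N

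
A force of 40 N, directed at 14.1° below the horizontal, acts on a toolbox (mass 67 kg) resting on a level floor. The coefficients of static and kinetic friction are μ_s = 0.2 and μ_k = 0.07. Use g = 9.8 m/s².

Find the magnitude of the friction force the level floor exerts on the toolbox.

Vertical equilibrium gives N = m g + P sin α = 666.3 N.
For equilibrium, f = P cos α = 40×cos 14.1° = 38.79 N.
μ_s N = 0.2 × 666.3 = 133.3 N.
Since 38.79 N does not exceed the limit, the toolbox stays at rest and f = 38.8 N.

f ≈ 38.8 N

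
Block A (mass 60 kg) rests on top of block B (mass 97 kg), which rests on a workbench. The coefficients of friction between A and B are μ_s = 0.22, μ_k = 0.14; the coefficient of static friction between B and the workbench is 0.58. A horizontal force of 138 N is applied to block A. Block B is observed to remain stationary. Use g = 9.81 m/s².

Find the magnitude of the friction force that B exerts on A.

Normal force at the A–B interface: N₁ = m_A g = 588.6 N.
Maximum static friction on A from B: μ_s N₁ = 0.22×588.6 = 129.5 N.
P = 138 N exceeds that limit, so A slips over B and the interface friction becomes kinetic: f₁ = μ_k N₁ = 0.14×588.6 = 82.4 N.
By Newton's third law B feels 82.4 N forward from A. With B stationary, the floor's static friction on B balances it: f₂ = 82.4 N (well within μ_s(m_A+m_B)g = 893.3 N).

f ≈ 82.4 N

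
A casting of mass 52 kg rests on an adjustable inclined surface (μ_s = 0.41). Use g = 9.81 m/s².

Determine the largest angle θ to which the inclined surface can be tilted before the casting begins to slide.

At the slip threshold, m g sin θ = μ_s · m g cos θ, so tan θ = μ_s.
θ_max = arctan(0.41) = 22.3°.

θ_max ≈ 22.3°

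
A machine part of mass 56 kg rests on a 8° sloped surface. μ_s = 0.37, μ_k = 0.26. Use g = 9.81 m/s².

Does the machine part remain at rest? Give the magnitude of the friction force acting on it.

N = m g cos θ = 544 N.
Down-slope weight component: m g sin θ = 76.5 N.
μ_s N = 201 N.
76.5 ≤ 201 N, so it stays put; friction = 76.5 N.

f ≈ 76.5 N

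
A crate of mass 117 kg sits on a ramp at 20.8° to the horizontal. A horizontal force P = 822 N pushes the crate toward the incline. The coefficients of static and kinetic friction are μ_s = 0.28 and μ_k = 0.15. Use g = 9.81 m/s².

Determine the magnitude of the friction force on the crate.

f ≈ 361 N (down the incline)

The horizontal push has a component P sin θ into the surface, so N = m g cos θ + P sin θ = 1073 + 291.9 = 1365 N.
Along the incline, the net driving force (taking up-slope positive) is P cos θ − m g sin θ = 768.4 − 407.6 = 360.8 N, so equilibrium requires friction f = -360.8 N (down-slope).
Maximum static friction: μ_s N = 0.28 × 1365 = 382.2 N.
|f_req| = 360.8 ≤ 382.2 N → the crate is in equilibrium; friction equals the required value.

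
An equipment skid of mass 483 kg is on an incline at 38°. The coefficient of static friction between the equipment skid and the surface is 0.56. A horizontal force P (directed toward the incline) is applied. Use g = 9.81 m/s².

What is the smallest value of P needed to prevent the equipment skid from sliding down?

The equipment skid tends to slide down (tan θ > μ_s), so at the point of impending slip friction acts up-slope at its limit: f = μ_s N.
Perpendicular to the incline: N = m g cos θ + P sin θ.
Along the incline: P cos θ + μ_s N = m g sin θ, i.e. P cos θ + μ_s (m g cos θ + P sin θ) = m g sin θ.
Solving, P (cos θ + μ_s sin θ) = m g (sin θ − μ_s cos θ), so P = 4740×0.1744/1.133 = 729 N.

P_min ≈ 729 N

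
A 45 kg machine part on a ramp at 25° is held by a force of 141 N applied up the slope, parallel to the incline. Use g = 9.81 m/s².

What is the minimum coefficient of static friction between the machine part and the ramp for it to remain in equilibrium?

μ_s,min ≈ 0.114

N = m g cos θ = 400.1 N.
Friction must make up the shortfall along the incline: f = m g sin θ − P = 186.6 − 141 = 45.56 N.
At the threshold f = μ_s N, so μ_s,min = 45.56/400.1 = 0.114.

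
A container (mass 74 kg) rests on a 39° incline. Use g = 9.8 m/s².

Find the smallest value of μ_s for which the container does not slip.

At the slip threshold m g sin θ = μ_s m g cos θ, so μ_s,min = tan θ.
μ_s,min = tan 39° = 0.81.

μ_s,min ≈ 0.81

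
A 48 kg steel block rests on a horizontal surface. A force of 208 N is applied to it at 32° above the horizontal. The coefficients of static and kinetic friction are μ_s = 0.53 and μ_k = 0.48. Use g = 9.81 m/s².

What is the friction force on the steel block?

f ≈ 176 N

N = m g − P sin α = 470.9 − 208×sin 32° = 360.7 N.
Horizontally, friction must balance P cos α = 176.4 N.
μ_s N = 0.53 × 360.7 = 191.1 N.
Since 176.4 N does not exceed the limit, the steel block stays at rest and f = 176 N.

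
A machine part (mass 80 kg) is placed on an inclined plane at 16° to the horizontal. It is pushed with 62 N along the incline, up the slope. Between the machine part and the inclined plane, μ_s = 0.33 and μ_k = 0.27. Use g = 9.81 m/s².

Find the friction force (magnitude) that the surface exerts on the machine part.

f ≈ 154 N (up the incline)

The normal reaction is N = m g cos θ = 754.4 N.
The friction needed for equilibrium is m g sin θ − P = 216.3 − 62 = 154.3 N, measured positive up-slope.
Static friction can supply at most μ_s N = 249 N.
Since |154.3| ≤ 249 N, the machine part remains in static equilibrium and friction takes exactly the required value.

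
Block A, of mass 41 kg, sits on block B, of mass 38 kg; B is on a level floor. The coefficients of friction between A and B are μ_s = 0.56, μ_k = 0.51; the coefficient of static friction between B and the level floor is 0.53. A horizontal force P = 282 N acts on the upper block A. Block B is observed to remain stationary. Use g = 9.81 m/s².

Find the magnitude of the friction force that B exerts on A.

Between the blocks, N₁ = m_A g = 402.2 N.
Maximum static friction on A from B: μ_s N₁ = 0.56×402.2 = 225.2 N.
Since P = 282 N > 225.2 N, A slides on B; the A–B friction is kinetic: f₁ = μ_k N₁ = 0.51×402.2 = 205 N.
B experiences an equal 205 N forward from A (third law). B is in equilibrium, so the floor supplies f₂ = 205 N of static friction (limit μ_s(m_A+m_B)g = 410.7 N, not exceeded).

f ≈ 205 N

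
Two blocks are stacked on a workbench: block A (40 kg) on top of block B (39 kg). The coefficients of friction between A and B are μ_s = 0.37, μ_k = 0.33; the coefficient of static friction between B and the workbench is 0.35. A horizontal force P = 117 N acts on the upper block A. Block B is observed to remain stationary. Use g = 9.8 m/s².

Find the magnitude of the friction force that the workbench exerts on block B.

f ≈ 117 N

Normal force at the A–B interface: N₁ = m_A g = 392 N.
Maximum static friction on A from B: μ_s N₁ = 0.37×392 = 145 N.
P = 117 N is within that limit, so A and B move together (both at rest); the A–B friction is simply f₁ = P = 117 N.
By Newton's third law B feels 117 N forward from A. With B stationary, the floor's static friction on B balances it: f₂ = 117 N (well within μ_s(m_A+m_B)g = 271 N).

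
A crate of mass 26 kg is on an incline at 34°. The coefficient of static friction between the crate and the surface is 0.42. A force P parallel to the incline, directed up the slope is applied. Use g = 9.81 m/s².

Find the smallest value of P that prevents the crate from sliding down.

P_min ≈ 53.8 N

The crate tends to slide down (tan θ > μ_s), so at the point of impending slip friction acts up-slope at its limit: f = μ_s N.
P is parallel to the surface, so N = m g cos θ = 211 N.
Along the incline: P + μ_s N = m g sin θ, so P = 143 − 0.42×211 = 53.8 N.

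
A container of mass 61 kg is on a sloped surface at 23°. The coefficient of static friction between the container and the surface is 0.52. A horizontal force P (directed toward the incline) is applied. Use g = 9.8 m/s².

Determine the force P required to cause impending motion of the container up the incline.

At impending motion up the slope, friction acts down-slope at its limit: f = μ_s N.
Perpendicular to the incline: N = m g cos θ + P sin θ.
Along the incline: P cos θ = m g sin θ + μ_s N = m g sin θ + μ_s (m g cos θ + P sin θ).
Solving, P (cos θ − μ_s sin θ) = m g (sin θ + μ_s cos θ), so P = 61×9.8×(sin 23° + 0.52 cos 23°)/(cos 23° − 0.52 sin 23°) = 598×0.8694/0.7173 = 725 N.

P ≈ 725 N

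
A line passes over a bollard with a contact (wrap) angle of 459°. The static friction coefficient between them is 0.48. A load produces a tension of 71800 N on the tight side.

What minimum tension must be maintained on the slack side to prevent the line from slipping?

T_min ≈ 1540 N

Capstan equation at impending slip: T_tight/T_slack = e^{μβ}.
β = 459° = 8.011 rad; e^{μβ} = e^{0.48×8.011} = 46.77.
T_slack = T_tight / e^{μβ} = 71800 / 46.77 = 1540 N.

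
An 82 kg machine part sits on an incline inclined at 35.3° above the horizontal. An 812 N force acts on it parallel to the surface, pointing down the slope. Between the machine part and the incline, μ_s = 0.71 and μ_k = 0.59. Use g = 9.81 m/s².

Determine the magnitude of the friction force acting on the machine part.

Perpendicular to the surface, N = m g cos θ = 82·9.81·cos 35.3° = 656.5 N.
The friction needed for equilibrium is m g sin θ + P = 464.8 + 812 = 1277 N, measured positive up-slope.
Static friction can supply at most μ_s N = 466.1 N.
|1277| exceeds 466.1 N, so the machine part slips down-slope; friction is kinetic, f = μ_k N = 0.59×656.5 = 387 N.

f ≈ 387 N (up the incline)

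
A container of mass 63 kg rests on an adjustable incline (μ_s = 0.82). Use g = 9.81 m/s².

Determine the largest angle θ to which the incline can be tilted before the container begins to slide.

At the slip threshold, m g sin θ = μ_s · m g cos θ, so tan θ = μ_s.
θ_max = arctan(0.82) = 39.4°.

θ_max ≈ 39.4°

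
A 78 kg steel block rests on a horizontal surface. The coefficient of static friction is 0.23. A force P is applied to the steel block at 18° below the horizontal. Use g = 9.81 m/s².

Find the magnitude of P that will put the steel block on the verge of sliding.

P ≈ 200 N

N = m g + P sin α (the push presses the steel block into the horizontal surface).
At impending slip, P cos α = μ_s N = μ_s (m g + P sin α).
Solving: P (cos α − μ_s sin α) = μ_s m g → P = 0.23×765/(cos 18° − 0.23 sin 18°) = 176/0.88 = 200 N.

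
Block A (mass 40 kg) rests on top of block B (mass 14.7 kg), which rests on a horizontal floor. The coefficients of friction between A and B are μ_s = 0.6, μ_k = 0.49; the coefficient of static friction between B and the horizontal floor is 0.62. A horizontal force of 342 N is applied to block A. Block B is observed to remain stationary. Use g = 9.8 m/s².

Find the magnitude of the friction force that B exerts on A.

The normal force B exerts on A is simply A's weight, N₁ = 392 N.
So the A–B interface can sustain at most μ_s N₁ = 235.2 N of static friction.
Since P = 342 N > 235.2 N, A slides on B; the A–B friction is kinetic: f₁ = μ_k N₁ = 0.49×392 = 192 N.
By Newton's third law B feels 192 N forward from A. With B stationary, the floor's static friction on B balances it: f₂ = 192 N (well within μ_s(m_A+m_B)g = 332.4 N).

f ≈ 192 N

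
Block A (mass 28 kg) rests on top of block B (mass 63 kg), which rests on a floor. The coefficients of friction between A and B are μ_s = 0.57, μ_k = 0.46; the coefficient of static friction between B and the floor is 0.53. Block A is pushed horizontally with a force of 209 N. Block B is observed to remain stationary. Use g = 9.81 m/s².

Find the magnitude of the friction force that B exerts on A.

f ≈ 126 N

The normal force B exerts on A is simply A's weight, N₁ = 274.7 N.
Maximum static friction on A from B: μ_s N₁ = 0.57×274.7 = 156.6 N.
P = 209 N exceeds that limit, so A slips over B and the interface friction becomes kinetic: f₁ = μ_k N₁ = 0.46×274.7 = 126 N.
B experiences an equal 126 N forward from A (third law). B is in equilibrium, so the floor supplies f₂ = 126 N of static friction (limit μ_s(m_A+m_B)g = 473.1 N, not exceeded).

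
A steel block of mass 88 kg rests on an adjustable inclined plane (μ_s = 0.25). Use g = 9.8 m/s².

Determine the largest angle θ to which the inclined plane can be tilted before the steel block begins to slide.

At the slip threshold, m g sin θ = μ_s · m g cos θ, so tan θ = μ_s.
θ_max = arctan(0.25) = 14°.

θ_max ≈ 14°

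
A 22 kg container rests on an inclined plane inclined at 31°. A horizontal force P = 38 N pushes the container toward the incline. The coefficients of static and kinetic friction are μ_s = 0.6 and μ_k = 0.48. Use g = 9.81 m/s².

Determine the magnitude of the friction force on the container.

Normal direction: N = m g cos θ + P sin θ = 204.6 N.
Parallel to the incline: P cos θ − m g sin θ = 32.57 − 111.2 = -78.58 N; the friction needed to balance this is 78.58 N acting up the slope.
The limit of static friction is μ_s N = 122.7 N.
Since 78.58 N is within the 122.7 N limit, the container stays put and friction is exactly 78.6 N.

f ≈ 78.6 N (up the incline)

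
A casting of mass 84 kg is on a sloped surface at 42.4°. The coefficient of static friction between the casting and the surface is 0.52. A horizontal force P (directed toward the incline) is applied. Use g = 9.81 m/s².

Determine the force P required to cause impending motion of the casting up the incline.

At impending motion up the slope, friction acts down-slope at its limit: f = μ_s N.
Perpendicular to the incline: N = m g cos θ + P sin θ.
Along the incline: P cos θ = m g sin θ + μ_s N = m g sin θ + μ_s (m g cos θ + P sin θ).
Solving, P (cos θ − μ_s sin θ) = m g (sin θ + μ_s cos θ), so P = 84×9.81×(sin 42.4° + 0.52 cos 42.4°)/(cos 42.4° − 0.52 sin 42.4°) = 824×1.058/0.3878 = 2250 N.

P ≈ 2250 N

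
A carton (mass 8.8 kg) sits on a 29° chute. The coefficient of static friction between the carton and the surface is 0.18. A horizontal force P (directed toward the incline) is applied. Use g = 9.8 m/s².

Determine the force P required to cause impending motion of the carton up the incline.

At impending motion up the slope, friction acts down-slope at its limit: f = μ_s N.
Perpendicular to the incline: N = m g cos θ + P sin θ.
Along the incline: P cos θ = m g sin θ + μ_s N = m g sin θ + μ_s (m g cos θ + P sin θ).
Solving, P (cos θ − μ_s sin θ) = m g (sin θ + μ_s cos θ), so P = 8.8×9.8×(sin 29° + 0.18 cos 29°)/(cos 29° − 0.18 sin 29°) = 86.2×0.6422/0.7874 = 70.3 N.

P ≈ 70.3 N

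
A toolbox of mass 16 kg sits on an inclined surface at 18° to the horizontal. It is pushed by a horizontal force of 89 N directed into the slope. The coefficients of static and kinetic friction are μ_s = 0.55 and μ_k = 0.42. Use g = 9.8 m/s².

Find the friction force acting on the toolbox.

The horizontal push has a component P sin θ into the surface, so N = m g cos θ + P sin θ = 149.1 + 27.5 = 176.6 N.
Parallel to the incline: P cos θ − m g sin θ = 84.64 − 48.45 = 36.19 N; the friction needed to balance this is 36.19 N acting down the slope.
The limit of static friction is μ_s N = 97.15 N.
Since 36.19 N is within the 97.15 N limit, the toolbox stays put and friction is exactly 36.2 N.

f ≈ 36.2 N (down the incline)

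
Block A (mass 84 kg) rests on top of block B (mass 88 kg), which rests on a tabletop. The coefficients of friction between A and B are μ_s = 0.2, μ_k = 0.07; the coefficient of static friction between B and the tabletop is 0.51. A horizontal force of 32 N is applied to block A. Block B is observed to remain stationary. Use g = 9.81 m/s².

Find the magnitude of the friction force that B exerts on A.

Normal force at the A–B interface: N₁ = m_A g = 824 N.
Maximum static friction on A from B: μ_s N₁ = 0.2×824 = 164.8 N.
Since P = 32 N ≤ 164.8 N, A does not slip on B; friction on A equals P = 32 N.
By Newton's third law B feels 32 N forward from A. With B stationary, the floor's static friction on B balances it: f₂ = 32 N (well within μ_s(m_A+m_B)g = 860.5 N).

f ≈ 32 N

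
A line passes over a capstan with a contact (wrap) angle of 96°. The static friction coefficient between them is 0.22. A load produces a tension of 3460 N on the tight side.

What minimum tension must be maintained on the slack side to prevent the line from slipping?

T_min ≈ 2390 N

Capstan equation at impending slip: T_tight/T_slack = e^{μβ}.
β = 96° = 1.676 rad; e^{μβ} = e^{0.22×1.676} = 1.446.
T_slack = T_tight / e^{μβ} = 3460 / 1.446 = 2390 N.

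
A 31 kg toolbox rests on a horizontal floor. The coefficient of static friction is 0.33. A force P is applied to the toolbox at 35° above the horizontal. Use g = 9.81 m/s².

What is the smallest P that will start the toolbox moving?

P ≈ 99.5 N

N = m g − P sin α (the pull lifts the toolbox).
At impending slip, P cos α = μ_s N = μ_s (m g − P sin α).
Solving: P (cos α + μ_s sin α) = μ_s m g → P = 0.33×304/(cos 35° + 0.33 sin 35°) = 100/1.008 = 99.5 N.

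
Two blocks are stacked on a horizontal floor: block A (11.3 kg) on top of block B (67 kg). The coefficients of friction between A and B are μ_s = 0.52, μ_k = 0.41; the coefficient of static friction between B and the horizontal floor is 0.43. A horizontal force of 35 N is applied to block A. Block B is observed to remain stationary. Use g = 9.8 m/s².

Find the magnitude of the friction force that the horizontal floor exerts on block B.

f ≈ 35 N

Between the blocks, N₁ = m_A g = 110.7 N.
So the A–B interface can sustain at most μ_s N₁ = 57.58 N of static friction.
P = 35 N is within that limit, so A and B move together (both at rest); the A–B friction is simply f₁ = P = 35 N.
By Newton's third law B feels 35 N forward from A. With B stationary, the floor's static friction on B balances it: f₂ = 35 N (well within μ_s(m_A+m_B)g = 330 N).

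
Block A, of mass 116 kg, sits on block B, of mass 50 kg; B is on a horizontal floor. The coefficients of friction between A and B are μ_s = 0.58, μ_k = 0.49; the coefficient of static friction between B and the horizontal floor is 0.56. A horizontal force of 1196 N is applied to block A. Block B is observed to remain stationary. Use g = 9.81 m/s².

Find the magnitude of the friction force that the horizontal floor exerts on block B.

Between the blocks, N₁ = m_A g = 1138 N.
So the A–B interface can sustain at most μ_s N₁ = 660 N of static friction.
P = 1196 N exceeds that limit, so A slips over B and the interface friction becomes kinetic: f₁ = μ_k N₁ = 0.49×1138 = 558 N.
By Newton's third law B feels 558 N forward from A. With B stationary, the floor's static friction on B balances it: f₂ = 558 N (well within μ_s(m_A+m_B)g = 911.9 N).

f ≈ 558 N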